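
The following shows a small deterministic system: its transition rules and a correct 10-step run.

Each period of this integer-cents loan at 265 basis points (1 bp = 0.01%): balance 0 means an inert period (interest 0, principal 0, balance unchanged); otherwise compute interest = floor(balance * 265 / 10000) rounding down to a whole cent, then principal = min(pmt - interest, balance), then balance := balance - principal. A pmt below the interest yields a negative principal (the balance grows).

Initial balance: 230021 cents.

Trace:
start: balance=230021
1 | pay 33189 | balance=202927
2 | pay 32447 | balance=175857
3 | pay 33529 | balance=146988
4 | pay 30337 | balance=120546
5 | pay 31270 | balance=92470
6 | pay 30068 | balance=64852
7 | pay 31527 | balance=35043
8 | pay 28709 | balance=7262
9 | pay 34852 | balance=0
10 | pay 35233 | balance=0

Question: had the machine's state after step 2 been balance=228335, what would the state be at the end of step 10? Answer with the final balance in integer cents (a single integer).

state after step 2 := balance=228335
3 | pay 33529 | balance=200856
4 | pay 30337 | balance=175841
5 | pay 31270 | balance=149230
6 | pay 30068 | balance=123116
7 | pay 31527 | balance=94851
8 | pay 28709 | balance=68655
9 | pay 34852 | balance=35622
10 | pay 35233 | balance=1332

1332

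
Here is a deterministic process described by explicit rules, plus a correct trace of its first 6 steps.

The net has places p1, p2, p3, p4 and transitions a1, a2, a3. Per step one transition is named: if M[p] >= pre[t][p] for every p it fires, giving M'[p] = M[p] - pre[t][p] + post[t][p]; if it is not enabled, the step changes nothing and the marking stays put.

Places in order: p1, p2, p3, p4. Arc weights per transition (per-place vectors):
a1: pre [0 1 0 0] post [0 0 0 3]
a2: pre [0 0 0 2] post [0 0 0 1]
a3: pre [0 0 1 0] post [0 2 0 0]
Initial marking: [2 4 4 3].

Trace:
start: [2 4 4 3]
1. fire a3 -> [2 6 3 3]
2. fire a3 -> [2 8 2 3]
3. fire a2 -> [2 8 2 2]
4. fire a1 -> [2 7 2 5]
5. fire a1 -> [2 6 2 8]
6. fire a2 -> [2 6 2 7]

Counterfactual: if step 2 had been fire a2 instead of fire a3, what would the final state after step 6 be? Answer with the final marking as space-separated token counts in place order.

(re-executing from step 2 with the substitution; state before step 2: [2 6 3 3])
2. fire a2 -> [2 6 3 2]
3. fire a2 -> [2 6 3 1]
4. fire a1 -> [2 5 3 4]
5. fire a1 -> [2 4 3 7]
6. fire a2 -> [2 4 3 6]

2 4 3 6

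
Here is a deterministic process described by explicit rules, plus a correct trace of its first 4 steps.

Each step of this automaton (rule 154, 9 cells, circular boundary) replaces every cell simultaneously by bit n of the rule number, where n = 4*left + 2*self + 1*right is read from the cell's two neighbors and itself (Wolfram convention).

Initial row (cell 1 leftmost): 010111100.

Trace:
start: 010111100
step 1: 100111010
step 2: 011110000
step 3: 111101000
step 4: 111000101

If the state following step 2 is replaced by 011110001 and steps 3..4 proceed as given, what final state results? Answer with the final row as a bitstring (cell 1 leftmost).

state after step 2 := 011110001
step 3: 011101010
step 4: 111000001

111000001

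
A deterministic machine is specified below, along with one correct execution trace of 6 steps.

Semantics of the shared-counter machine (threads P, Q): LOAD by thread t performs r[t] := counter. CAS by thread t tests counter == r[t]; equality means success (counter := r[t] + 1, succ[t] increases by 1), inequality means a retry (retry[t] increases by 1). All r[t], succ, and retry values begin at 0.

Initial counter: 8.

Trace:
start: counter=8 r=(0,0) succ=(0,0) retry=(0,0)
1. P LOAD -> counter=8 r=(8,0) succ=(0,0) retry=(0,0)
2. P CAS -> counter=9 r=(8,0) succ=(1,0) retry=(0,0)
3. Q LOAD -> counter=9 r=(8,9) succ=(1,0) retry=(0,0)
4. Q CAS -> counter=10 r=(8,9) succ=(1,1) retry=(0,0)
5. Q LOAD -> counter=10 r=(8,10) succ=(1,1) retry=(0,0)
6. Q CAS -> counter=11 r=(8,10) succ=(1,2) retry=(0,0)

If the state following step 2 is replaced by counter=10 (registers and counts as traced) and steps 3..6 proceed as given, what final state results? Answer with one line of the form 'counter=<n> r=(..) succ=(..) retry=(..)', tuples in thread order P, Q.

state after step 2 := counter=10 r=(8,0) succ=(1,0) retry=(0,0)
3. Q LOAD -> counter=10 r=(8,10) succ=(1,0) retry=(0,0)
4. Q CAS -> counter=11 r=(8,10) succ=(1,1) retry=(0,0)
5. Q LOAD -> counter=11 r=(8,11) succ=(1,1) retry=(0,0)
6. Q CAS -> counter=12 r=(8,11) succ=(1,2) retry=(0,0)

counter=12 r=(8,11) succ=(1,2) retry=(0,0)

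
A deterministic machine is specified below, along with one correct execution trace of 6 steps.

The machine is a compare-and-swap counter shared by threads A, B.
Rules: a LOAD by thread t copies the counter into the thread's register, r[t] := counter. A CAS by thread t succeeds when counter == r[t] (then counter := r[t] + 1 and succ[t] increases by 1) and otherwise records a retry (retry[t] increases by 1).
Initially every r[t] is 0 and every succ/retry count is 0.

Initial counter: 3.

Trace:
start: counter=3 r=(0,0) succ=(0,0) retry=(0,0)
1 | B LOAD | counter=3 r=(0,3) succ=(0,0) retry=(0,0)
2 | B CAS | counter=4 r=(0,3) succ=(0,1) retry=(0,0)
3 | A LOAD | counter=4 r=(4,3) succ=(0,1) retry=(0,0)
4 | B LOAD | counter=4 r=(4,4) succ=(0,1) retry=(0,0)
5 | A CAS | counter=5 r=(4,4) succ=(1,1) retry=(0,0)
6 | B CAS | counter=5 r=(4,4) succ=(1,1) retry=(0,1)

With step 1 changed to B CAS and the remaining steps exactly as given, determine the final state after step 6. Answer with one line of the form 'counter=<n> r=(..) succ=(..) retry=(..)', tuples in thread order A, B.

counter=4 r=(3,3) succ=(1,0) retry=(0,3)

(re-executing from step 1 with the substitution; state before step 1: counter=3 r=(0,0) succ=(0,0) retry=(0,0))
1 | B CAS | counter=3 r=(0,0) succ=(0,0) retry=(0,1)
2 | B CAS | counter=3 r=(0,0) succ=(0,0) retry=(0,2)
3 | A LOAD | counter=3 r=(3,0) succ=(0,0) retry=(0,2)
4 | B LOAD | counter=3 r=(3,3) succ=(0,0) retry=(0,2)
5 | A CAS | counter=4 r=(3,3) succ=(1,0) retry=(0,2)
6 | B CAS | counter=4 r=(3,3) succ=(1,0) retry=(0,3)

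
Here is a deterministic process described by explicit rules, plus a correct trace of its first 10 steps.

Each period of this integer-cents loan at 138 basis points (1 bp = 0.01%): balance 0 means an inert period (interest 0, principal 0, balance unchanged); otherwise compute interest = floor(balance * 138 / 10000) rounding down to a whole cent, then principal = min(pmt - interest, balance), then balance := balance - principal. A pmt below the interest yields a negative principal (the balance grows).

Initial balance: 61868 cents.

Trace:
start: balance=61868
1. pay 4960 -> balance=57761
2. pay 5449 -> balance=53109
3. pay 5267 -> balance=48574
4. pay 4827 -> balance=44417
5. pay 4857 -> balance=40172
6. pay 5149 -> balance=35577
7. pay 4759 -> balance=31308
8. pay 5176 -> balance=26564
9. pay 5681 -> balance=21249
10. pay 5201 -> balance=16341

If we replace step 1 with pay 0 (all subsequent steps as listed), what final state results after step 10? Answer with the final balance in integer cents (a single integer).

21952

(re-executing from step 1 with the substitution; state before step 1: balance=61868)
1. pay 0 -> balance=62721
2. pay 5449 -> balance=58137
3. pay 5267 -> balance=53672
4. pay 4827 -> balance=49585
5. pay 4857 -> balance=45412
6. pay 5149 -> balance=40889
7. pay 4759 -> balance=36694
8. pay 5176 -> balance=32024
9. pay 5681 -> balance=26784
10. pay 5201 -> balance=21952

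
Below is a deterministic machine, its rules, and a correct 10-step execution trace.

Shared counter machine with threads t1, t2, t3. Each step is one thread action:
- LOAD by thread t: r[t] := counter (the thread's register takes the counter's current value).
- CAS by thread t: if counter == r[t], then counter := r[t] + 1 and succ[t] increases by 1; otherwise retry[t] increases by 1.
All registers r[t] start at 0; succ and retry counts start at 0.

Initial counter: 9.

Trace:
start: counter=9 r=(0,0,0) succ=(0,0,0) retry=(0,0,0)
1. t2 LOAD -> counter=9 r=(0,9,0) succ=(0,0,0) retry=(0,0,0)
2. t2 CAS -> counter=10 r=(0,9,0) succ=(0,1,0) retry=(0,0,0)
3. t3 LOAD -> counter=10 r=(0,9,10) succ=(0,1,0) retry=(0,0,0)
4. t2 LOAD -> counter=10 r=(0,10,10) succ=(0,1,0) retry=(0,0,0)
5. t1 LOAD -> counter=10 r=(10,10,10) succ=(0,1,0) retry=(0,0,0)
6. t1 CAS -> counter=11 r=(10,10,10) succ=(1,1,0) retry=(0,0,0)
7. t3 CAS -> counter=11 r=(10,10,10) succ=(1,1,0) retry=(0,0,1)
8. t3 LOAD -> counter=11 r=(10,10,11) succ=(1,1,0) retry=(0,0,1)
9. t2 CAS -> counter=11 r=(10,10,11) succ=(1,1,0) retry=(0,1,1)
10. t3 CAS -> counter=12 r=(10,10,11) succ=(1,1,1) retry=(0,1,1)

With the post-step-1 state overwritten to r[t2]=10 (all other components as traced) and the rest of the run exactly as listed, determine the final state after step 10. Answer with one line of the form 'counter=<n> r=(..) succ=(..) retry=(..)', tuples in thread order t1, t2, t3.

counter=11 r=(9,9,10) succ=(1,0,1) retry=(0,2,1)

state after step 1 := counter=9 r=(0,10,0) succ=(0,0,0) retry=(0,0,0)
2. t2 CAS -> counter=9 r=(0,10,0) succ=(0,0,0) retry=(0,1,0)
3. t3 LOAD -> counter=9 r=(0,10,9) succ=(0,0,0) retry=(0,1,0)
4. t2 LOAD -> counter=9 r=(0,9,9) succ=(0,0,0) retry=(0,1,0)
5. t1 LOAD -> counter=9 r=(9,9,9) succ=(0,0,0) retry=(0,1,0)
6. t1 CAS -> counter=10 r=(9,9,9) succ=(1,0,0) retry=(0,1,0)
7. t3 CAS -> counter=10 r=(9,9,9) succ=(1,0,0) retry=(0,1,1)
8. t3 LOAD -> counter=10 r=(9,9,10) succ=(1,0,0) retry=(0,1,1)
9. t2 CAS -> counter=10 r=(9,9,10) succ=(1,0,0) retry=(0,2,1)
10. t3 CAS -> counter=11 r=(9,9,10) succ=(1,0,1) retry=(0,2,1)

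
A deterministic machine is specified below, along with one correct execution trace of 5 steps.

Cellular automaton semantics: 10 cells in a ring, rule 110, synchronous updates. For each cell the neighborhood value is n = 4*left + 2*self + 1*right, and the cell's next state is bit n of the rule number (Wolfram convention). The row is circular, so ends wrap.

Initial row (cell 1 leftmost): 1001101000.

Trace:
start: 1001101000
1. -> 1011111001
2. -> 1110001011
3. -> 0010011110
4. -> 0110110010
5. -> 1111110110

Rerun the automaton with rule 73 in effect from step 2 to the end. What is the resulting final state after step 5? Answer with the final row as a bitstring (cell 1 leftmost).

(re-executing steps 2..5 under rule 73; state before step 2: 1011111001)
2. -> 1010001001
3. -> 1000100001
4. -> 1010001101
5. -> 1000101101

1000101101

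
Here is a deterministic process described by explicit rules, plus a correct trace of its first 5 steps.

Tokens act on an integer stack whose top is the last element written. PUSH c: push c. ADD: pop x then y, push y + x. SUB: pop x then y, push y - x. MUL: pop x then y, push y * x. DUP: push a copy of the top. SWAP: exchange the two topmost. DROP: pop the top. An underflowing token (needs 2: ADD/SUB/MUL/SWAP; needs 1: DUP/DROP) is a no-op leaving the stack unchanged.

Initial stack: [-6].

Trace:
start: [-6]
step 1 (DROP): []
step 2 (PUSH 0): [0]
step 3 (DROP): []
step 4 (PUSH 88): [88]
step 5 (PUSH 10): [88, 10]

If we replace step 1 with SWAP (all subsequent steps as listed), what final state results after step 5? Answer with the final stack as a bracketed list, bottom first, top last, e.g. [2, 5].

[-6, 88, 10]

(re-executing from step 1 with the substitution; state before step 1: [-6])
step 1 (SWAP): [-6]
step 2 (PUSH 0): [-6, 0]
step 3 (DROP): [-6]
step 4 (PUSH 88): [-6, 88]
step 5 (PUSH 10): [-6, 88, 10]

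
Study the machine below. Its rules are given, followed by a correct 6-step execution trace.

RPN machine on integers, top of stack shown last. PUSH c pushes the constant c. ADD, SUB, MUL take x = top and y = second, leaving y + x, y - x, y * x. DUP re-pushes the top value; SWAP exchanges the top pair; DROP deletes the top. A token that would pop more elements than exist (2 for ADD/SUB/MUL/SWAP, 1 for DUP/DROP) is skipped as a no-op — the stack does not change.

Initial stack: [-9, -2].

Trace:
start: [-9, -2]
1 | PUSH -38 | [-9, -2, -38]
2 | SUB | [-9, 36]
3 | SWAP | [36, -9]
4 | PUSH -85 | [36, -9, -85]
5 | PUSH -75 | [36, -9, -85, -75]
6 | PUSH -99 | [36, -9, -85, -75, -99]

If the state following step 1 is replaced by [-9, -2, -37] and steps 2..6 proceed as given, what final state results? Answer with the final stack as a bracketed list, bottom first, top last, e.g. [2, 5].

state after step 1 := [-9, -2, -37]
2 | SUB | [-9, 35]
3 | SWAP | [35, -9]
4 | PUSH -85 | [35, -9, -85]
5 | PUSH -75 | [35, -9, -85, -75]
6 | PUSH -99 | [35, -9, -85, -75, -99]

[35, -9, -85, -75, -99]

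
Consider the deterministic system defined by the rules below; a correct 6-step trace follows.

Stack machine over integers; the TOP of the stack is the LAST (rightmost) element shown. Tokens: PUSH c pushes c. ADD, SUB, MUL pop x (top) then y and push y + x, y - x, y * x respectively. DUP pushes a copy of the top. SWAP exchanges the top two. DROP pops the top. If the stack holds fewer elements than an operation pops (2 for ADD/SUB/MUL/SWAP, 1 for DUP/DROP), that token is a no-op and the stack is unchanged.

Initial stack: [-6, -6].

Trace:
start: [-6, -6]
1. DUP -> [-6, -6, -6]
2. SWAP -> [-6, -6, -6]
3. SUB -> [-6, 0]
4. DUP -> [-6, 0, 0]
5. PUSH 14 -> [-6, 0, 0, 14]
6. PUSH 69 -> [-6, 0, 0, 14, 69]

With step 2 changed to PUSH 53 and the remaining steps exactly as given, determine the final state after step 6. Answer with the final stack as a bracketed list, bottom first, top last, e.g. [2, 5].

[-6, -6, -59, -59, 14, 69]

(re-executing from step 2 with the substitution; state before step 2: [-6, -6, -6])
2. PUSH 53 -> [-6, -6, -6, 53]
3. SUB -> [-6, -6, -59]
4. DUP -> [-6, -6, -59, -59]
5. PUSH 14 -> [-6, -6, -59, -59, 14]
6. PUSH 69 -> [-6, -6, -59, -59, 14, 69]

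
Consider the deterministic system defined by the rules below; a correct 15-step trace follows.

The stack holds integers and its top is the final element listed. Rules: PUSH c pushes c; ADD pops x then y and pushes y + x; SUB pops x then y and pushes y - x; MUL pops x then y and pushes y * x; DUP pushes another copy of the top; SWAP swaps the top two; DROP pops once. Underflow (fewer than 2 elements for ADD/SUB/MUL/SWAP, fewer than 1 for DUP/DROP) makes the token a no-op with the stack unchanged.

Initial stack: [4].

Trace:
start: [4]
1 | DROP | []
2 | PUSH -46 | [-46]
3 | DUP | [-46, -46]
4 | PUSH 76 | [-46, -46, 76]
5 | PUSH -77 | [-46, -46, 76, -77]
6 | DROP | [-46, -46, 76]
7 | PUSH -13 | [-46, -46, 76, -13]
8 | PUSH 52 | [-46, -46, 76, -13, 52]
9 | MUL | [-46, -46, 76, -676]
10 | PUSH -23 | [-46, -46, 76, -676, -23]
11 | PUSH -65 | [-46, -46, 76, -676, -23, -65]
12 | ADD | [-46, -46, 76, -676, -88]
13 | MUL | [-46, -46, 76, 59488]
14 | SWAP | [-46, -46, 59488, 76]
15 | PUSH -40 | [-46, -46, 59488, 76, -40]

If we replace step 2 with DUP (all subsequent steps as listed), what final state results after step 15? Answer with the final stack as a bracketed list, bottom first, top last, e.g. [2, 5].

[59488, 76, -40]

(re-executing from step 2 with the substitution; state before step 2: [])
2 | DUP | []
3 | DUP | []
4 | PUSH 76 | [76]
5 | PUSH -77 | [76, -77]
6 | DROP | [76]
7 | PUSH -13 | [76, -13]
8 | PUSH 52 | [76, -13, 52]
9 | MUL | [76, -676]
10 | PUSH -23 | [76, -676, -23]
11 | PUSH -65 | [76, -676, -23, -65]
12 | ADD | [76, -676, -88]
13 | MUL | [76, 59488]
14 | SWAP | [59488, 76]
15 | PUSH -40 | [59488, 76, -40]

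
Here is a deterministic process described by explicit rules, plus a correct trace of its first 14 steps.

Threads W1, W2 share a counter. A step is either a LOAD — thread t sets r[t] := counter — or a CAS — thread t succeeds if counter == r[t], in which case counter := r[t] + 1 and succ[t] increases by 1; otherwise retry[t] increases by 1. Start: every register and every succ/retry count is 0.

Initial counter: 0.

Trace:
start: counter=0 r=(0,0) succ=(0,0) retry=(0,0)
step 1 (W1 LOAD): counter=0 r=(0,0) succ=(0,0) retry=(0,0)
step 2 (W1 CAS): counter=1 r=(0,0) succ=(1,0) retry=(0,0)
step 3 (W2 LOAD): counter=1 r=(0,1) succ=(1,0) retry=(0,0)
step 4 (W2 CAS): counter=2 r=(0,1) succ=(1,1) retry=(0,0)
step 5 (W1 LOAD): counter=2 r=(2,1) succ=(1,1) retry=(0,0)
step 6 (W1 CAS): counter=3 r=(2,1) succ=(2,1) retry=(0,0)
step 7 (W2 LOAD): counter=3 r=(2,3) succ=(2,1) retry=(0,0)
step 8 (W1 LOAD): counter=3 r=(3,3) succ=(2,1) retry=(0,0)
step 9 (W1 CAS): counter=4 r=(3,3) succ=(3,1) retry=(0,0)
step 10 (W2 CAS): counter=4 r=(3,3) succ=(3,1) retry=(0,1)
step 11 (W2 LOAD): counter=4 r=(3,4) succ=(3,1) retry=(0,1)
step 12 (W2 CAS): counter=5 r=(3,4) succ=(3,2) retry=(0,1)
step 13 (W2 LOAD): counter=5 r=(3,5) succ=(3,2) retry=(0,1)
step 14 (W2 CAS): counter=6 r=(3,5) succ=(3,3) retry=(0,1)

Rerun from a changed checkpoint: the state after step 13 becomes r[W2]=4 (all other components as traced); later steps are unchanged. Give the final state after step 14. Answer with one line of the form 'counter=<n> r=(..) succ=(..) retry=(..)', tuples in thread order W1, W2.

counter=5 r=(3,4) succ=(3,2) retry=(0,2)

state after step 13 := counter=5 r=(3,4) succ=(3,2) retry=(0,1)
step 14 (W2 CAS): counter=5 r=(3,4) succ=(3,2) retry=(0,2)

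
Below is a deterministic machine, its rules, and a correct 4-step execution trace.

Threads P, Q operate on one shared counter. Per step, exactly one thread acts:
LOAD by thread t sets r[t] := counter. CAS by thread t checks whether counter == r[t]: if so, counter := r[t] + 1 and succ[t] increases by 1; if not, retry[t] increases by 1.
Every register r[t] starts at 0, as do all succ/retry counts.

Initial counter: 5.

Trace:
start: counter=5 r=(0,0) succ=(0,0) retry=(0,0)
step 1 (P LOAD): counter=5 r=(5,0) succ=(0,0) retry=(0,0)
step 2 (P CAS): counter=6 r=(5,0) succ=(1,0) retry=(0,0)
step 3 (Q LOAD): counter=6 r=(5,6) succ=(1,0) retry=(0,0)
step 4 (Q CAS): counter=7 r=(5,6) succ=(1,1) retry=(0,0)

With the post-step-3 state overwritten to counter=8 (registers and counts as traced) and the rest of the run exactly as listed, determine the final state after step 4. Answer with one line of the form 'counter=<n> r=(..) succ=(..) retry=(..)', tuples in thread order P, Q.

counter=8 r=(5,6) succ=(1,0) retry=(0,1)

state after step 3 := counter=8 r=(5,6) succ=(1,0) retry=(0,0)
step 4 (Q CAS): counter=8 r=(5,6) succ=(1,0) retry=(0,1)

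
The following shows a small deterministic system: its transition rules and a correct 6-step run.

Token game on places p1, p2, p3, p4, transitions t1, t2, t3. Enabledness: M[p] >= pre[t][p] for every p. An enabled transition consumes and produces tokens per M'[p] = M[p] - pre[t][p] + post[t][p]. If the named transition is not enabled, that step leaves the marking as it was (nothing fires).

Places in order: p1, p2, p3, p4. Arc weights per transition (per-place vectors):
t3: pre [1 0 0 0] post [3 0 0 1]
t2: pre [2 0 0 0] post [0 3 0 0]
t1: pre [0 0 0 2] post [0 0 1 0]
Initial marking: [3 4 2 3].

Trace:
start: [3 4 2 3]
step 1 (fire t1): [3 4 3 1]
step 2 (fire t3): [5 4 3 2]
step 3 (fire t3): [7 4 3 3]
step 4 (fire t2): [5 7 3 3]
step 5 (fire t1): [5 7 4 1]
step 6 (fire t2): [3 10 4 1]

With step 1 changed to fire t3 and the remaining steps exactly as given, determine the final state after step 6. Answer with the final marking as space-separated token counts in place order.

5 10 3 4

(re-executing from step 1 with the substitution; state before step 1: [3 4 2 3])
step 1 (fire t3): [5 4 2 4]
step 2 (fire t3): [7 4 2 5]
step 3 (fire t3): [9 4 2 6]
step 4 (fire t2): [7 7 2 6]
step 5 (fire t1): [7 7 3 4]
step 6 (fire t2): [5 10 3 4]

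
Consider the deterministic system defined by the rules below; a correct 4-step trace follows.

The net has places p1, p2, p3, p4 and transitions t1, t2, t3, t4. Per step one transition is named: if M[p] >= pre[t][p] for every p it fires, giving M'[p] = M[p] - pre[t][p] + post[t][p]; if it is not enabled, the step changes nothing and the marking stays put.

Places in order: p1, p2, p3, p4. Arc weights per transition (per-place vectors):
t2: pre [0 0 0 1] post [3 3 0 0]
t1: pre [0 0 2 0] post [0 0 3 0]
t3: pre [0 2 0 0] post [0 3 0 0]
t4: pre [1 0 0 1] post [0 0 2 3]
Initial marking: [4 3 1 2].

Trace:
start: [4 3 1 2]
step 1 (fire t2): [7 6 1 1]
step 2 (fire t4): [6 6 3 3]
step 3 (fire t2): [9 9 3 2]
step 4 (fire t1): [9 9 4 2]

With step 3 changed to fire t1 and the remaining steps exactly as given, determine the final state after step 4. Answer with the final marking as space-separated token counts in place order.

(re-executing from step 3 with the substitution; state before step 3: [6 6 3 3])
step 3 (fire t1): [6 6 4 3]
step 4 (fire t1): [6 6 5 3]

6 6 5 3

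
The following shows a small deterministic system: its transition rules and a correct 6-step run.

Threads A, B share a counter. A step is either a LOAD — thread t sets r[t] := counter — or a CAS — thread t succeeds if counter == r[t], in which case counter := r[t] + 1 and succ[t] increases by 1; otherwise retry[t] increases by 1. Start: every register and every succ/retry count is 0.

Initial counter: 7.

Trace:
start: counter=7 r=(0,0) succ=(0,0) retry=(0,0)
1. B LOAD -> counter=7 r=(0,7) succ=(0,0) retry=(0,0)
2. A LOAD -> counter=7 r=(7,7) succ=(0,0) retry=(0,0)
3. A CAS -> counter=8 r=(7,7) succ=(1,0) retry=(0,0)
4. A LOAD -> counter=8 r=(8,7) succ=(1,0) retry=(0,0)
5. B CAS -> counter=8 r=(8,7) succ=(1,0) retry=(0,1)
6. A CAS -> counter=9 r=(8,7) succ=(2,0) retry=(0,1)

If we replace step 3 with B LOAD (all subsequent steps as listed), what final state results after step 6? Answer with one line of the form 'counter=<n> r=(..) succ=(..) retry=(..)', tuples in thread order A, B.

(re-executing from step 3 with the substitution; state before step 3: counter=7 r=(7,7) succ=(0,0) retry=(0,0))
3. B LOAD -> counter=7 r=(7,7) succ=(0,0) retry=(0,0)
4. A LOAD -> counter=7 r=(7,7) succ=(0,0) retry=(0,0)
5. B CAS -> counter=8 r=(7,7) succ=(0,1) retry=(0,0)
6. A CAS -> counter=8 r=(7,7) succ=(0,1) retry=(1,0)

counter=8 r=(7,7) succ=(0,1) retry=(1,0)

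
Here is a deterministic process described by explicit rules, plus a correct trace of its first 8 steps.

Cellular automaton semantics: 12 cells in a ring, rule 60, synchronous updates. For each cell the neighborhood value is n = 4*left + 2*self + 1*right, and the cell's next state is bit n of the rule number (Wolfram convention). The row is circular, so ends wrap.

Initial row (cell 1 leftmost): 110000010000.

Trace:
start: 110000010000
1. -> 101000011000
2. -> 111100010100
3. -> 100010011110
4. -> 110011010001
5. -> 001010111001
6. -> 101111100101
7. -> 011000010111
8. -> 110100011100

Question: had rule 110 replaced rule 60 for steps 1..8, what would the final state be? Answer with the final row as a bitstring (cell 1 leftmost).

(re-executing steps 1..8 under rule 110; state before step 1: 110000010000)
1. -> 110000110001
2. -> 010001110011
3. -> 110011010111
4. -> 010111111100
5. -> 111100000100
6. -> 100100001101
7. -> 101100011111
8. -> 111100110000

111100110000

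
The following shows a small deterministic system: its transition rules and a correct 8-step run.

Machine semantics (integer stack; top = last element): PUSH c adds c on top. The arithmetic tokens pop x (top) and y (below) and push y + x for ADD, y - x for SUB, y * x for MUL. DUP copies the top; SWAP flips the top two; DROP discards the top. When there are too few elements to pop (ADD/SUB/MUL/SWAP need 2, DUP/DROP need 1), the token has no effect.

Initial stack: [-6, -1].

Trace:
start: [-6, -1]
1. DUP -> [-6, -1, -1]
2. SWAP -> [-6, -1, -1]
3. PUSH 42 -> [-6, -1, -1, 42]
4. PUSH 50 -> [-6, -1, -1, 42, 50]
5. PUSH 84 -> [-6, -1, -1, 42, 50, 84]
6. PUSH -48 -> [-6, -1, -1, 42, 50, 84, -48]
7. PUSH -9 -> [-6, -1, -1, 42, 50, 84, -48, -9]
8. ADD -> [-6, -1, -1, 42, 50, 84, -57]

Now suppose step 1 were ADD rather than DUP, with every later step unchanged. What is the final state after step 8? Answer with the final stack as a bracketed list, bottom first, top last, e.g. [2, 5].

[-7, 42, 50, 84, -57]

(re-executing from step 1 with the substitution; state before step 1: [-6, -1])
1. ADD -> [-7]
2. SWAP -> [-7]
3. PUSH 42 -> [-7, 42]
4. PUSH 50 -> [-7, 42, 50]
5. PUSH 84 -> [-7, 42, 50, 84]
6. PUSH -48 -> [-7, 42, 50, 84, -48]
7. PUSH -9 -> [-7, 42, 50, 84, -48, -9]
8. ADD -> [-7, 42, 50, 84, -57]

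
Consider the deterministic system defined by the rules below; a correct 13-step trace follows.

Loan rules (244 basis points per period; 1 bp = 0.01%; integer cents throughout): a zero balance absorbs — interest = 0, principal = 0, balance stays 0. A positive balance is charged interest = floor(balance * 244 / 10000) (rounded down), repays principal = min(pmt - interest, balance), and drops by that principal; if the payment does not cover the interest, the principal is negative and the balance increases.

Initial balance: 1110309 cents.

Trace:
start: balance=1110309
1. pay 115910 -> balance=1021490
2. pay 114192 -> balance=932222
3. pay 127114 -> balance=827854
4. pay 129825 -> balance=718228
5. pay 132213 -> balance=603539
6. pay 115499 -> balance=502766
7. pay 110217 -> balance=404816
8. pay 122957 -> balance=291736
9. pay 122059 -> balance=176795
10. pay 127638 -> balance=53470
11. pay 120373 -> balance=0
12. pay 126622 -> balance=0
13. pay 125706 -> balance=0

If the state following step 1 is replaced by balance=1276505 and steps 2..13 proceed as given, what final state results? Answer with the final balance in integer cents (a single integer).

16307

state after step 1 := balance=1276505
2. pay 114192 -> balance=1193459
3. pay 127114 -> balance=1095465
4. pay 129825 -> balance=992369
5. pay 132213 -> balance=884369
6. pay 115499 -> balance=790448
7. pay 110217 -> balance=699517
8. pay 122957 -> balance=593628
9. pay 122059 -> balance=486053
10. pay 127638 -> balance=370274
11. pay 120373 -> balance=258935
12. pay 126622 -> balance=138631
13. pay 125706 -> balance=16307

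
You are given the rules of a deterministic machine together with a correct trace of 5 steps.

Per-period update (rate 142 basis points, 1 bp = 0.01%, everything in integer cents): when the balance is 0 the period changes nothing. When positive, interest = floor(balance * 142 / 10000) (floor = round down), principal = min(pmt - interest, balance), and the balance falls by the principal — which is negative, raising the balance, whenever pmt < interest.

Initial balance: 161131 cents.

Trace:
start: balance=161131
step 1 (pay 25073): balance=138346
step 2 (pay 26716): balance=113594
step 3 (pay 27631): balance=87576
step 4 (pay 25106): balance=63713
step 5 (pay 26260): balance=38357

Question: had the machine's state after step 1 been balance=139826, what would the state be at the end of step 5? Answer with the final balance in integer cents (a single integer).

state after step 1 := balance=139826
step 2 (pay 26716): balance=115095
step 3 (pay 27631): balance=89098
step 4 (pay 25106): balance=65257
step 5 (pay 26260): balance=39923

39923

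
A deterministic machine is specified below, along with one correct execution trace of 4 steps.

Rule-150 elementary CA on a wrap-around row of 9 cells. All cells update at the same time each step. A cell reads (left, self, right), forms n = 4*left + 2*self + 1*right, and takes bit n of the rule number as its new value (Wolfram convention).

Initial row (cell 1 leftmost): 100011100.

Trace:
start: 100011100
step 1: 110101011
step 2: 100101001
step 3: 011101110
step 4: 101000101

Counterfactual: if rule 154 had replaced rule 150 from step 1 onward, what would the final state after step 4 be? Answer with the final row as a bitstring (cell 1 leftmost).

111001000

(re-executing steps 1..4 under rule 154; state before step 1: 100011100)
step 1: 010111011
step 2: 000110010
step 3: 001101101
step 4: 111001000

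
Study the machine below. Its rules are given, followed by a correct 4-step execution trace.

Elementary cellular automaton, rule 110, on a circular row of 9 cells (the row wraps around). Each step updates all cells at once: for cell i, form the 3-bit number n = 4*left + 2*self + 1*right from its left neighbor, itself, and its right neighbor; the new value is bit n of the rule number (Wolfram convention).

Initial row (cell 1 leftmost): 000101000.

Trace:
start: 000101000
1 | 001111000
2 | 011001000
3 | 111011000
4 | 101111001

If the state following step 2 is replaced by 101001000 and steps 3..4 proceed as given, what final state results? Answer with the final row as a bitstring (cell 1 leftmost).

001111011

state after step 2 := 101001000
3 | 111011001
4 | 001111011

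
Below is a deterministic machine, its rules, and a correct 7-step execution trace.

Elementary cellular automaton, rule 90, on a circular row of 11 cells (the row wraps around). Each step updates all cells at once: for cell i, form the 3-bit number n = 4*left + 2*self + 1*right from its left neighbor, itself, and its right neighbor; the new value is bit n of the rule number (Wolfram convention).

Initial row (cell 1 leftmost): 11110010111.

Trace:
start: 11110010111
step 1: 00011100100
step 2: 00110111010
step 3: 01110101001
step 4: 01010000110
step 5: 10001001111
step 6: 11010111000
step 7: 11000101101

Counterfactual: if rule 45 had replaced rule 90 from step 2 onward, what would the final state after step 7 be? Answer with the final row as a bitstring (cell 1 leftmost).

11000100101

(re-executing steps 2..7 under rule 45; state before step 2: 00011100100)
step 2: 11010000101
step 3: 00110110111
step 4: 00101101100
step 5: 10111011001
step 6: 01100110001
step 7: 11000100101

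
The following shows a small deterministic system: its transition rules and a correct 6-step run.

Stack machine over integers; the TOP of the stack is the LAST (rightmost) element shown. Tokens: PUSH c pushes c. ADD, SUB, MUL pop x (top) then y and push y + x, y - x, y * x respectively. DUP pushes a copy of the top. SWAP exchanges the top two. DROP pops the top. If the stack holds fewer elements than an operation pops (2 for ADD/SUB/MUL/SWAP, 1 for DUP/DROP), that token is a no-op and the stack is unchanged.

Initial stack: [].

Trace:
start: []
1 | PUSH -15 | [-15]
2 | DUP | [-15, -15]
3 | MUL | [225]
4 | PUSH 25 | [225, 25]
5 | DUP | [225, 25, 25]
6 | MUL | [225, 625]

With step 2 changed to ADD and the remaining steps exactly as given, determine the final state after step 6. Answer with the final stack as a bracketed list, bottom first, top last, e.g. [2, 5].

[-15, 625]

(re-executing from step 2 with the substitution; state before step 2: [-15])
2 | ADD | [-15]
3 | MUL | [-15]
4 | PUSH 25 | [-15, 25]
5 | DUP | [-15, 25, 25]
6 | MUL | [-15, 625]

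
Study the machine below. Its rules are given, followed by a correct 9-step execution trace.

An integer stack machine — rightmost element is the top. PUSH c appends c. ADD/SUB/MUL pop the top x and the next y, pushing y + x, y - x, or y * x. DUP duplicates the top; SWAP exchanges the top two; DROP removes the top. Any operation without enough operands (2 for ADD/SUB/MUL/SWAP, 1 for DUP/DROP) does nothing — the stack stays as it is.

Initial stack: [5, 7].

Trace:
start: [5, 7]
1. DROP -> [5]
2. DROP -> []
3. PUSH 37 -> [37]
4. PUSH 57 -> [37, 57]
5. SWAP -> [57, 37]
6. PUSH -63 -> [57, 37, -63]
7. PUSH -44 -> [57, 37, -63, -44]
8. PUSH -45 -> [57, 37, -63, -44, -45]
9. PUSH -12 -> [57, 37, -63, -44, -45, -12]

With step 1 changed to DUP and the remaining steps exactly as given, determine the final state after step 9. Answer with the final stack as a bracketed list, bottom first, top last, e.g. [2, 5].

[5, 7, 57, 37, -63, -44, -45, -12]

(re-executing from step 1 with the substitution; state before step 1: [5, 7])
1. DUP -> [5, 7, 7]
2. DROP -> [5, 7]
3. PUSH 37 -> [5, 7, 37]
4. PUSH 57 -> [5, 7, 37, 57]
5. SWAP -> [5, 7, 57, 37]
6. PUSH -63 -> [5, 7, 57, 37, -63]
7. PUSH -44 -> [5, 7, 57, 37, -63, -44]
8. PUSH -45 -> [5, 7, 57, 37, -63, -44, -45]
9. PUSH -12 -> [5, 7, 57, 37, -63, -44, -45, -12]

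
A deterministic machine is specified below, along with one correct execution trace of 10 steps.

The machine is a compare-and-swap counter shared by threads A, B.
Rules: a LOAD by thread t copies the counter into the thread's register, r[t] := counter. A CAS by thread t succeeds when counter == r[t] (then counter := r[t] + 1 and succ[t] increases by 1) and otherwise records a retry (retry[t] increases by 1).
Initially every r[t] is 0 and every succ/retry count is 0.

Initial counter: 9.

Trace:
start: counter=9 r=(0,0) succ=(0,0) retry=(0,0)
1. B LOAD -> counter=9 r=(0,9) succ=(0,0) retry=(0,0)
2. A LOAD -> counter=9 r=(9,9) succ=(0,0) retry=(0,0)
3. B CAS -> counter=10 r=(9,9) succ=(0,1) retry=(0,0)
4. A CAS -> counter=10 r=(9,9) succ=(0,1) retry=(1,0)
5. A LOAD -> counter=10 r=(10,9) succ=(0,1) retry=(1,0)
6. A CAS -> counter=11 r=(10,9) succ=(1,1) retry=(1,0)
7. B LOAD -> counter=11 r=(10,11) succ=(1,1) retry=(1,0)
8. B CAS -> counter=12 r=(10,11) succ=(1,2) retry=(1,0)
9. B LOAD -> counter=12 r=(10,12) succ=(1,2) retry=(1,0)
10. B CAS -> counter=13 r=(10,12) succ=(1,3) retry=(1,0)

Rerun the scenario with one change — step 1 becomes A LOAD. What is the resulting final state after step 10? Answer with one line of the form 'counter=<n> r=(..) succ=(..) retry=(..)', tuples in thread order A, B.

(re-executing from step 1 with the substitution; state before step 1: counter=9 r=(0,0) succ=(0,0) retry=(0,0))
1. A LOAD -> counter=9 r=(9,0) succ=(0,0) retry=(0,0)
2. A LOAD -> counter=9 r=(9,0) succ=(0,0) retry=(0,0)
3. B CAS -> counter=9 r=(9,0) succ=(0,0) retry=(0,1)
4. A CAS -> counter=10 r=(9,0) succ=(1,0) retry=(0,1)
5. A LOAD -> counter=10 r=(10,0) succ=(1,0) retry=(0,1)
6. A CAS -> counter=11 r=(10,0) succ=(2,0) retry=(0,1)
7. B LOAD -> counter=11 r=(10,11) succ=(2,0) retry=(0,1)
8. B CAS -> counter=12 r=(10,11) succ=(2,1) retry=(0,1)
9. B LOAD -> counter=12 r=(10,12) succ=(2,1) retry=(0,1)
10. B CAS -> counter=13 r=(10,12) succ=(2,2) retry=(0,1)

counter=13 r=(10,12) succ=(2,2) retry=(0,1)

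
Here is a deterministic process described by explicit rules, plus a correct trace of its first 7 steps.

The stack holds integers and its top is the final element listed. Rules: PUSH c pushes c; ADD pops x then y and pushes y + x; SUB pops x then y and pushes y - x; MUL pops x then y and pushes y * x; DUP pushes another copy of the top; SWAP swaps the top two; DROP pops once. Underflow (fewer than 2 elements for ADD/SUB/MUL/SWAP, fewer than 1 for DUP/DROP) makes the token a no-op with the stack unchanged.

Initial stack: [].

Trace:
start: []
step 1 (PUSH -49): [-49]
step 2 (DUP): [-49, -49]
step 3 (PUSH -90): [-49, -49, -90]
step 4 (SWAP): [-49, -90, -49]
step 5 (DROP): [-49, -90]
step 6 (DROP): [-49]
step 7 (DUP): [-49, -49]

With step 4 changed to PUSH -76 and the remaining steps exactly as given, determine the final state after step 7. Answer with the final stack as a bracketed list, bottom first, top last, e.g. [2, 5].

[-49, -49, -49]

(re-executing from step 4 with the substitution; state before step 4: [-49, -49, -90])
step 4 (PUSH -76): [-49, -49, -90, -76]
step 5 (DROP): [-49, -49, -90]
step 6 (DROP): [-49, -49]
step 7 (DUP): [-49, -49, -49]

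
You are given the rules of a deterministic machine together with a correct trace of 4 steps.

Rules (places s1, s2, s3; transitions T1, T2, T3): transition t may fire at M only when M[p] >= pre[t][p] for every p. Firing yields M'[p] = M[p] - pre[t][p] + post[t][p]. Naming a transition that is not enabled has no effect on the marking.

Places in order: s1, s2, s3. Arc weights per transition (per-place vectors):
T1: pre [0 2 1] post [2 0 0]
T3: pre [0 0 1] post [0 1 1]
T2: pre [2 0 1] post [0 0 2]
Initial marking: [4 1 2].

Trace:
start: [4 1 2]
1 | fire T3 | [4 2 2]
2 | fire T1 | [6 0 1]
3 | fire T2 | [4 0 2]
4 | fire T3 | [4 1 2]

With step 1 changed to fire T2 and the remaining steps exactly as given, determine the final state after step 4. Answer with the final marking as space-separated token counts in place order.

(re-executing from step 1 with the substitution; state before step 1: [4 1 2])
1 | fire T2 | [2 1 3]
2 | fire T1 | [2 1 3]
3 | fire T2 | [0 1 4]
4 | fire T3 | [0 2 4]

0 2 4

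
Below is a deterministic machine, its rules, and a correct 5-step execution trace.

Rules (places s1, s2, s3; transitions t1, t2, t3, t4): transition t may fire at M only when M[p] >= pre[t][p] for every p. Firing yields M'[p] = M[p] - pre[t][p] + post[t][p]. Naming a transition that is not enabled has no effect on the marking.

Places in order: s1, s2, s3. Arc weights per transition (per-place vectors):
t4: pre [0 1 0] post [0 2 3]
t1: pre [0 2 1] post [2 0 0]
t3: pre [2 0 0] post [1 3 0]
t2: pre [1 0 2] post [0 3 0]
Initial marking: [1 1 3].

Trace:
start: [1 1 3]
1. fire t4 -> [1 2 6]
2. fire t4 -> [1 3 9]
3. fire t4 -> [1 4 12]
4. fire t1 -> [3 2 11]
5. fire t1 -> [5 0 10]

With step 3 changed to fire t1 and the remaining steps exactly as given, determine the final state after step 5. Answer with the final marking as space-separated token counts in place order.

(re-executing from step 3 with the substitution; state before step 3: [1 3 9])
3. fire t1 -> [3 1 8]
4. fire t1 -> [3 1 8]
5. fire t1 -> [3 1 8]

3 1 8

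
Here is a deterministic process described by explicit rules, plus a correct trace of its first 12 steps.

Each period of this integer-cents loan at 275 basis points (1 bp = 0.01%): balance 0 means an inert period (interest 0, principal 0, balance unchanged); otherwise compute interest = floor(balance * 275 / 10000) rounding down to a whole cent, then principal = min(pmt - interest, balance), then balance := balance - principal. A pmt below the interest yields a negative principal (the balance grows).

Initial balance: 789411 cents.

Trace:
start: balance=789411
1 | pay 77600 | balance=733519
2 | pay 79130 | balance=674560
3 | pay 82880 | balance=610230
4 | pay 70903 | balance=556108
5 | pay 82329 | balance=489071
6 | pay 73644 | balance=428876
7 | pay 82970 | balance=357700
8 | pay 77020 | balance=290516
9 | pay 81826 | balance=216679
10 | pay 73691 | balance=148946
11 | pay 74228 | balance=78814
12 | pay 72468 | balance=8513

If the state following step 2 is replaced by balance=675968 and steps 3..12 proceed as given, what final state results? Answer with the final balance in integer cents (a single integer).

10360

state after step 2 := balance=675968
3 | pay 82880 | balance=611677
4 | pay 70903 | balance=557595
5 | pay 82329 | balance=490599
6 | pay 73644 | balance=430446
7 | pay 82970 | balance=359313
8 | pay 77020 | balance=292174
9 | pay 81826 | balance=218382
10 | pay 73691 | balance=150696
11 | pay 74228 | balance=80612
12 | pay 72468 | balance=10360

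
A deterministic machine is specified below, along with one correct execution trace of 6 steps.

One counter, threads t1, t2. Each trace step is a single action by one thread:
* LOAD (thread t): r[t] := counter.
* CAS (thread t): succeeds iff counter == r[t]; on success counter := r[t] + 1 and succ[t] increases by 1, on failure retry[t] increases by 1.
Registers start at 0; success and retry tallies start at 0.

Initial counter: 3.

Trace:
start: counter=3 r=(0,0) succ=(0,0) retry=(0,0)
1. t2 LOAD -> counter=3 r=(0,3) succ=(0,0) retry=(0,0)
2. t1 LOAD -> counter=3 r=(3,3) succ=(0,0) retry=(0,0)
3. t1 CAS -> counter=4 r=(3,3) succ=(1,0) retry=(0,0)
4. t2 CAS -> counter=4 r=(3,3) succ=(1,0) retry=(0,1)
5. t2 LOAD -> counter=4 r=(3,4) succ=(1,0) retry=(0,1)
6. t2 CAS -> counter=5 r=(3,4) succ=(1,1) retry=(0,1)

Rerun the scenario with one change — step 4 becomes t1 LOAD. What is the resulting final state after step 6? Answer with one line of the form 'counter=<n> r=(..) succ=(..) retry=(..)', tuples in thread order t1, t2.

(re-executing from step 4 with the substitution; state before step 4: counter=4 r=(3,3) succ=(1,0) retry=(0,0))
4. t1 LOAD -> counter=4 r=(4,3) succ=(1,0) retry=(0,0)
5. t2 LOAD -> counter=4 r=(4,4) succ=(1,0) retry=(0,0)
6. t2 CAS -> counter=5 r=(4,4) succ=(1,1) retry=(0,0)

counter=5 r=(4,4) succ=(1,1) retry=(0,0)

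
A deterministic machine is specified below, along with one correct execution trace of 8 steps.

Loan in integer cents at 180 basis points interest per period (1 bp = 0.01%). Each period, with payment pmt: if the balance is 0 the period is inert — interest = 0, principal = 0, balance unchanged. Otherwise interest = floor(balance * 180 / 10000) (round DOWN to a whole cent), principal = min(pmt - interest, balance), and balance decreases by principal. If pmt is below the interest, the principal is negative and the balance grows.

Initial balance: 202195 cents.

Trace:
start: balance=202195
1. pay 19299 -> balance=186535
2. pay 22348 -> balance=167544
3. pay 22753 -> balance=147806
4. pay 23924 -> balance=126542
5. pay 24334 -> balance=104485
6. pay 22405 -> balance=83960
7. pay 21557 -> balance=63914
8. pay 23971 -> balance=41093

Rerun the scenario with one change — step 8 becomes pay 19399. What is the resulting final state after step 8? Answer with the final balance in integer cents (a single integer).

(re-executing from step 8 with the substitution; state before step 8: balance=63914)
8. pay 19399 -> balance=45665

45665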